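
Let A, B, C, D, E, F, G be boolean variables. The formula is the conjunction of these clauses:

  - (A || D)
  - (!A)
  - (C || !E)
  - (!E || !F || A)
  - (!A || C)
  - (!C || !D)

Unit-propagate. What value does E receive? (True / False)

False

Unit clause (!A) sets A = False.
In (A || D), A is now false; D must hold, so D = True.
From (!D || !C) and D = True: C = False.
(C || !E) with C = False leaves only !E, so E = False.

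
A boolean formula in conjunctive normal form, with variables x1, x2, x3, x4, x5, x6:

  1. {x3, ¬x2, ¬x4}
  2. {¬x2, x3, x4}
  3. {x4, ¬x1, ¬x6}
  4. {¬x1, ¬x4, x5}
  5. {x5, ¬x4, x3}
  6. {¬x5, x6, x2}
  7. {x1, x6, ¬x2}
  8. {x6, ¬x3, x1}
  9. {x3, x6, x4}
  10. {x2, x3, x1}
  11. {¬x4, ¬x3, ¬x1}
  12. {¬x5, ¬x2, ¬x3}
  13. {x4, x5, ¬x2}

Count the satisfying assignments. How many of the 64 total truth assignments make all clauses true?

Case analysis on x3 and x4:
  x3=T, x4=T: remaining (x1,x2,x5,x6) ∈ {(F,F,F,T); (F,F,T,T); (F,T,F,T)} — 3.
  x3=T, x4=F: remaining (x1,x2,x5,x6) ∈ {(F,F,F,T); (F,F,T,T); (T,F,F,F)} — 3.
  x3=F, x4=T: remaining (x1,x2,x5,x6) ∈ {(T,F,T,T)} — 1.
  x3=F, x4=F: a clause becomes empty — 0.
Total: 3 + 3 + 1 + 0 = 7.

7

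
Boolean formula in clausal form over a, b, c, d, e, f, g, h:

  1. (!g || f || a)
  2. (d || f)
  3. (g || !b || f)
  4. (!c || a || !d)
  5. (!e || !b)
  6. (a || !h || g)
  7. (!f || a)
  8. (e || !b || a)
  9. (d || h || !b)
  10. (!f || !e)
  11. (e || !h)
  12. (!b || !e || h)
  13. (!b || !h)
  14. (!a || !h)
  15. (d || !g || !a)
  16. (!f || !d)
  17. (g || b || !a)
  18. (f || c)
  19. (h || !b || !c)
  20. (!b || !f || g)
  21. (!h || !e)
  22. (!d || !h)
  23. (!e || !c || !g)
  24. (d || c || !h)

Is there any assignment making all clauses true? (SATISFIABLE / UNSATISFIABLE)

SATISFIABLE

Try a = True.
  then h is forced to False.
The remaining clauses are satisfied by b = False, c = True, d = True, e = False, f = False, g = True.
So a=T, b=F, c=T, d=T, e=F, f=F, g=T, h=F is a satisfying assignment.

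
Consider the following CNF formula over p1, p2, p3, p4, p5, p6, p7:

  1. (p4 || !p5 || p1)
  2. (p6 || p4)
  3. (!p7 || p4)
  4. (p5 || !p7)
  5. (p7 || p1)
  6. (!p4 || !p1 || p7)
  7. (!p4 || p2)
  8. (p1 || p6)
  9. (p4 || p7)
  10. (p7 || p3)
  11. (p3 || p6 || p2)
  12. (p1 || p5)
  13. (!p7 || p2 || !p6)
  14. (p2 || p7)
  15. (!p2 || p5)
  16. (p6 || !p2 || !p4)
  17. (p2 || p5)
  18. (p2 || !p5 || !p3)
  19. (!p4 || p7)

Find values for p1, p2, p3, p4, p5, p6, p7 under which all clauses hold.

p1=F, p2=T, p3=F, p4=T, p5=T, p6=T, p7=T

Check each clause:
  1. (p4 || p1 || !p5) — p4 is true.
  2. (p4 || p6) — p4 is true.
  3. (p4 || !p7) — p4 is true.
  4. (p5 || !p7) — p5 is true.
  5. (p1 || p7) — p7 is true.
  6. (p7 || !p1 || !p4) — !p1 is true.
  7. (!p4 || p2) — p2 is true.
  8. (p1 || p6) — p6 is true.
  9. (p7 || p4) — p4 is true.
  10. (p3 || p7) — p7 is true.
  11. (p3 || p6 || p2) — p2 is true.
  12. (p1 || p5) — p5 is true.
  13. (!p6 || p2 || !p7) — p2 is true.
  14. (p2 || p7) — p2 is true.
  15. (p5 || !p2) — p5 is true.
  16. (!p4 || !p2 || p6) — p6 is true.
  17. (p2 || p5) — p2 is true.
  18. (!p3 || p2 || !p5) — p2 is true.
  19. (p7 || !p4) — p7 is true.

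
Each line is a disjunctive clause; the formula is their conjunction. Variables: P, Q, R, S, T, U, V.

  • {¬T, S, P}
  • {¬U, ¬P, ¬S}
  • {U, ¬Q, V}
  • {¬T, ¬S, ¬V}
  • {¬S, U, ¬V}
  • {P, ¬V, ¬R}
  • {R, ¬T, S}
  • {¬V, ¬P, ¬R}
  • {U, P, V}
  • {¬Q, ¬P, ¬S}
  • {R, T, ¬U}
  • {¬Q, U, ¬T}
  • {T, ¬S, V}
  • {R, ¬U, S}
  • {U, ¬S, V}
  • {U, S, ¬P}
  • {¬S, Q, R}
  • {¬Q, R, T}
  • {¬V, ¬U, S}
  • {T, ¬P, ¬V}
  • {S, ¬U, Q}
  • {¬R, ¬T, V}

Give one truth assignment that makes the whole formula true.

P = False, Q = True, R = True, S = False, T = False, U = True, V = False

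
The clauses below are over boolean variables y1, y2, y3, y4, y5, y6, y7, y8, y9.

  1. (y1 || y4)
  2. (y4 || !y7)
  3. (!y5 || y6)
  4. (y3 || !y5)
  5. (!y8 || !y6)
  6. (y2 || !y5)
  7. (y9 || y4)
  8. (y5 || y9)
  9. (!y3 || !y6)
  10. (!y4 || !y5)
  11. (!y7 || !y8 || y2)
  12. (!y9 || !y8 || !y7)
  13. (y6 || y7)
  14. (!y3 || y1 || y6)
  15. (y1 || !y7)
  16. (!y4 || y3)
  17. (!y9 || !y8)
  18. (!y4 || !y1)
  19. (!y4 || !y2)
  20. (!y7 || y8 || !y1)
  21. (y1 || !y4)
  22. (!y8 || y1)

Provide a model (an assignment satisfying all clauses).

y1 = T, y2 = F, y3 = F, y4 = F, y5 = F, y6 = T, y7 = F, y8 = F, y9 = T

Check each clause:
  1. (y1 || y4) — y1 is true.
  2. (y4 || !y7) — !y7 is true.
  3. (!y5 || y6) — !y5 is true.
  4. (!y5 || y3) — !y5 is true.
  5. (!y8 || !y6) — !y8 is true.
  6. (y2 || !y5) — !y5 is true.
  7. (y4 || y9) — y9 is true.
  8. (y9 || y5) — y9 is true.
  9. (!y6 || !y3) — !y3 is true.
  10. (!y5 || !y4) — !y5 is true.
  11. (!y8 || y2 || !y7) — !y8 is true.
  12. (!y9 || !y8 || !y7) — !y8 is true.
  13. (y6 || y7) — y6 is true.
  14. (y1 || !y3 || y6) — y1 is true.
  15. (y1 || !y7) — !y7 is true.
  16. (y3 || !y4) — !y4 is true.
  17. (!y8 || !y9) — !y8 is true.
  18. (!y1 || !y4) — !y4 is true.
  19. (!y4 || !y2) — !y4 is true.
  20. (!y1 || !y7 || y8) — !y7 is true.
  21. (y1 || !y4) — y1 is true.
  22. (y1 || !y8) — !y8 is true.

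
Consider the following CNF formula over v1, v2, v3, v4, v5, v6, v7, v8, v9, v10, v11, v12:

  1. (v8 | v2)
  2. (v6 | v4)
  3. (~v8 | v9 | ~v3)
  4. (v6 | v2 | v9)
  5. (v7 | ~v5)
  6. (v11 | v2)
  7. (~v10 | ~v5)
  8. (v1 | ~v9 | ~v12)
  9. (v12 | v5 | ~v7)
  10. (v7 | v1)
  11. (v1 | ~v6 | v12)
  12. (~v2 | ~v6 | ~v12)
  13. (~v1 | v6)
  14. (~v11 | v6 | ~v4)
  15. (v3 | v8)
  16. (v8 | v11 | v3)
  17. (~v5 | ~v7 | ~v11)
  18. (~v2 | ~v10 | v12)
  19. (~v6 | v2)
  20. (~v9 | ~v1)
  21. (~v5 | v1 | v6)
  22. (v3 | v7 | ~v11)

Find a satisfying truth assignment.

v1=True, v2=True, v3=False, v4=False, v5=False, v6=True, v7=False, v8=True, v9=False, v10=False, v11=False, v12=False

v10 occurs only negated in the remaining clauses — set v10 = False.
Branch on v1: take v1 = True.
  then v6 is forced to True.
  then v2 is forced to True.
  then v12 is forced to False.
  then v9 is forced to False.
For the remaining variables, v3 = False, v4 = False, v5 = False, v7 = False, v8 = True, v11 = False works.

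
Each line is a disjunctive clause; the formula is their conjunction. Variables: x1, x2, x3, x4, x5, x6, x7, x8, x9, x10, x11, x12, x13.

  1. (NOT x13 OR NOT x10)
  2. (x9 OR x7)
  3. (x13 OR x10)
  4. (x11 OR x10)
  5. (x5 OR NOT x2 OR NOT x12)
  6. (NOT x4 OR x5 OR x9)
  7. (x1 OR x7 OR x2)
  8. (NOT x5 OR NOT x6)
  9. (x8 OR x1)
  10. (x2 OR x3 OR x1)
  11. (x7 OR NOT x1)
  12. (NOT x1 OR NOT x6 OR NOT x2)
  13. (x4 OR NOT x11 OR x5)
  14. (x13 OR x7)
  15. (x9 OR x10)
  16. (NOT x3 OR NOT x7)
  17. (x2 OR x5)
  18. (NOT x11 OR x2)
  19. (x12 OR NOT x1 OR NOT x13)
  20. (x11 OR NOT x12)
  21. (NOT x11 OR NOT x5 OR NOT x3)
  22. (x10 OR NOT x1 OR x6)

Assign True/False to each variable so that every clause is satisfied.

x1=T  x2=T  x3=F  x4=T  x5=T  x6=F  x7=T  x8=T  x9=T  x10=T  x11=F  x12=F  x13=F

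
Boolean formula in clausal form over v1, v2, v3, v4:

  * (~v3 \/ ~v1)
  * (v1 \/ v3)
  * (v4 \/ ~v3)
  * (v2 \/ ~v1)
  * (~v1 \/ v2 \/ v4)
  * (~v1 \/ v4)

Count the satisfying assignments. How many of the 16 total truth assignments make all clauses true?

The models are:
  v1=0 v2=0 v3=1 v4=1
  v1=0 v2=1 v3=1 v4=1
  v1=1 v2=1 v3=0 v4=1
Count: 3.

3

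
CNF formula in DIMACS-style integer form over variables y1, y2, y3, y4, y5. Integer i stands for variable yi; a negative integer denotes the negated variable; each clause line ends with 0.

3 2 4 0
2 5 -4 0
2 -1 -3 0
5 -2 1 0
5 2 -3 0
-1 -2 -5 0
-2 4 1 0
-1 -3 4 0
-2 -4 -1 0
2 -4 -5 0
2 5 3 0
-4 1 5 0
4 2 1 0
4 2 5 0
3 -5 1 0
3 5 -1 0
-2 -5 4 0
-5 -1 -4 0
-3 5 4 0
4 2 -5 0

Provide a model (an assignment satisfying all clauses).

y1=F, y2=T, y3=T, y4=T, y5=T

Check each clause:
  1. (y2 ∨ y3 ∨ y4) — y2 is true.
  2. (y2 ∨ ¬y4 ∨ y5) — y2 is true.
  3. (¬y1 ∨ ¬y3 ∨ y2) — y2 is true.
  4. (¬y2 ∨ y1 ∨ y5) — y5 is true.
  5. (y5 ∨ ¬y3 ∨ y2) — y5 is true.
  6. (¬y1 ∨ ¬y2 ∨ ¬y5) — ¬y1 is true.
  7. (y1 ∨ y4 ∨ ¬y2) — y4 is true.
  8. (¬y1 ∨ y4 ∨ ¬y3) — y4 is true.
  9. (¬y4 ∨ ¬y1 ∨ ¬y2) — ¬y1 is true.
  10. (¬y5 ∨ ¬y4 ∨ y2) — y2 is true.
  11. (y5 ∨ y3 ∨ y2) — y2 is true.
  12. (¬y4 ∨ y1 ∨ y5) — y5 is true.
  13. (y2 ∨ y1 ∨ y4) — y2 is true.
  14. (y4 ∨ y5 ∨ y2) — y2 is true.
  15. (y3 ∨ ¬y5 ∨ y1) — y3 is true.
  16. (y5 ∨ y3 ∨ ¬y1) — y3 is true.
  17. (y4 ∨ ¬y2 ∨ ¬y5) — y4 is true.
  18. (¬y5 ∨ ¬y1 ∨ ¬y4) — ¬y1 is true.
  19. (¬y3 ∨ y5 ∨ y4) — y5 is true.
  20. (y2 ∨ y4 ∨ ¬y5) — y2 is true.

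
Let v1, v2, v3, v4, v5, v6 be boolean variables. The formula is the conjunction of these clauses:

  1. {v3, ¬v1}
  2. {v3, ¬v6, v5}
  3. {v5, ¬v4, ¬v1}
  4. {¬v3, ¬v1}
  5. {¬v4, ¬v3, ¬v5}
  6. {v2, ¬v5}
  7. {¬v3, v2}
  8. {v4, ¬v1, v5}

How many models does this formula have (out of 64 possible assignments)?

Split on v3, then v5.
  v3=1, v5=1: remaining (v1,v2,v4,v6) ∈ {(0,1,0,0); (0,1,0,1)} — 2.
  v3=1, v5=0: remaining (v1,v2,v4,v6) ∈ {(0,1,0,0); (0,1,0,1); (0,1,1,0); (0,1,1,1)} — 4.
  v3=0, v5=1: remaining (v1,v2,v4,v6) ∈ {(0,1,0,0); (0,1,0,1); (0,1,1,0); (0,1,1,1)} — 4.
  v3=0, v5=0: remaining (v1,v2,v4,v6) ∈ {(0,0,0,0); (0,0,1,0); (0,1,0,0); (0,1,1,0)} — 4.
Total: 2 + 4 + 4 + 4 = 14.

14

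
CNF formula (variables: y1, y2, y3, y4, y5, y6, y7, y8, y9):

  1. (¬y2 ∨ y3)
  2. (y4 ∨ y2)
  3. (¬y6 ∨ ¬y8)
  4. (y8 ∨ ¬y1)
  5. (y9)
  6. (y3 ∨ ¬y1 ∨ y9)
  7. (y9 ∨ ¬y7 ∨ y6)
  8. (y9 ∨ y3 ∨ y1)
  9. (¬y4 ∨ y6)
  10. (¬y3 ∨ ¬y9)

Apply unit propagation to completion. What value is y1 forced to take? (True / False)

(y9) is a unit clause: y9 = True.
(¬y3 ∨ ¬y9): since y9 = True, the clause reduces to (¬y3). y3 = False.
(¬y2 ∨ y3): since y3 = False, the clause reduces to (¬y2). y2 = False.
From (y2 ∨ y4) and y2 = False: y4 = True.
In (¬y4 ∨ y6), ¬y4 is now false; y6 must hold, so y6 = True.
(¬y6 ∨ ¬y8) with y6 = True leaves only ¬y8, so y8 = False.
In (¬y1 ∨ y8), y8 is now false; ¬y1 must hold, so y1 = False.

False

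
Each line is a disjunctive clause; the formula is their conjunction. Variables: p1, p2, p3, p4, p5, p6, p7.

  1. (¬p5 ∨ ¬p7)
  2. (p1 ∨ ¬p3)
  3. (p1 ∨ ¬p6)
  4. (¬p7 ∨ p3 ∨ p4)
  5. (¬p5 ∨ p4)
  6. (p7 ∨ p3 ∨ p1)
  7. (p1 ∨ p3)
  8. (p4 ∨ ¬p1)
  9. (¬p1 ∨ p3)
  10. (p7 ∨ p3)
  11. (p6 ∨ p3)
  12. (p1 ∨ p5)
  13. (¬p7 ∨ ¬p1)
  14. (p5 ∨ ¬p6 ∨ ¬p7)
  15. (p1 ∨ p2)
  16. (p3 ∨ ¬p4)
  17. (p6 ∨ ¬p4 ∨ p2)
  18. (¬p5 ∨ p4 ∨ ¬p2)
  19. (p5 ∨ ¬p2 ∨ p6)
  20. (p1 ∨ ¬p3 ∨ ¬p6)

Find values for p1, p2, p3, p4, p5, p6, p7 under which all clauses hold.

Set p1 = True and propagate.
  then p4 is forced to True.
  then p3 is forced to True.
  then p7 is forced to False.
Try p2 = True.
For the remaining variables, p5 = True, p6 = True works.

p1=T  p2=T  p3=T  p4=T  p5=T  p6=T  p7=F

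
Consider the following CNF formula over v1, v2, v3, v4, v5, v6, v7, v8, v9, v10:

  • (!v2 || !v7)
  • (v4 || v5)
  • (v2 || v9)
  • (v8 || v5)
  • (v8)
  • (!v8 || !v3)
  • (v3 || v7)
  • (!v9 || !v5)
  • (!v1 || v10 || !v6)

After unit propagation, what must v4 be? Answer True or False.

(v8) is a unit clause: v8 = True.
(!v8 || !v3): since v8 = True, the clause reduces to (!v3). v3 = False.
From (v7 || v3) and v3 = False: v7 = True.
In (!v2 || !v7), !v7 is now false; !v2 must hold, so v2 = False.
From (v9 || v2) and v2 = False: v9 = True.
(!v9 || !v5): since v9 = True, the clause reduces to (!v5). v5 = False.
(v5 || v4) with v5 = False leaves only v4, so v4 = True.

True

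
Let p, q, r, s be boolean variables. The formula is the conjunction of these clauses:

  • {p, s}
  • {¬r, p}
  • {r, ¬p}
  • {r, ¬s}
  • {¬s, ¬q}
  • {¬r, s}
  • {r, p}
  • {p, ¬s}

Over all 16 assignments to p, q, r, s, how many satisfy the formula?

The models are:
  p=T q=F r=T s=T
Count: 1.

1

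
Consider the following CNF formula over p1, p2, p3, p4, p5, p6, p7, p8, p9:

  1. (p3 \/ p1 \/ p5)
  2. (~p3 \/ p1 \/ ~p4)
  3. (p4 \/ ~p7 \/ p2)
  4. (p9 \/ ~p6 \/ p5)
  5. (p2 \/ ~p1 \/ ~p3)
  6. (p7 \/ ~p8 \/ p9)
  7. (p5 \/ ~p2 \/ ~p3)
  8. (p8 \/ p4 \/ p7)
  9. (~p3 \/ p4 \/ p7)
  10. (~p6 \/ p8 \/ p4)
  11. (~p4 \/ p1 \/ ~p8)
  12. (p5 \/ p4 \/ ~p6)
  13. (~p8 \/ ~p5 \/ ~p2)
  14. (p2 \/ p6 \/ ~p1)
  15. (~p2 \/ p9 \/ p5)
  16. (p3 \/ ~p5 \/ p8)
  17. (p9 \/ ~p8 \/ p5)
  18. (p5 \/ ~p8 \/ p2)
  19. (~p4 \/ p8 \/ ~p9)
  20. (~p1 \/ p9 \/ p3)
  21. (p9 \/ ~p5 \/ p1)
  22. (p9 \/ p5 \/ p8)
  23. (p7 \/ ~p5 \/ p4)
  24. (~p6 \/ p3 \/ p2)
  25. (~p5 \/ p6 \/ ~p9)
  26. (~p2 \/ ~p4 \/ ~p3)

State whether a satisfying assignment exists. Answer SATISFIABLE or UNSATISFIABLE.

Branch on p1: take p1 = True.
Set p2 = True and propagate.
Try p3 = False.
  then p9 is forced to True.
For the remaining variables, p4 = True, p5 = False, p6 = True, p7 = False, p8 = True works.
So p1 = True, p2 = True, p3 = False, p4 = True, p5 = False, p6 = True, p7 = False, p8 = True, p9 = True is a satisfying assignment.

SATISFIABLE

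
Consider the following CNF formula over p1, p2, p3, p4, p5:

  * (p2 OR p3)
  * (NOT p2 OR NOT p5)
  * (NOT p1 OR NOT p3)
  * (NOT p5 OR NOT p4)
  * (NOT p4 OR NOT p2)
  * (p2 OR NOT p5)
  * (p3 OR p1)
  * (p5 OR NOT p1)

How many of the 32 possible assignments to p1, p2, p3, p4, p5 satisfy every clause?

3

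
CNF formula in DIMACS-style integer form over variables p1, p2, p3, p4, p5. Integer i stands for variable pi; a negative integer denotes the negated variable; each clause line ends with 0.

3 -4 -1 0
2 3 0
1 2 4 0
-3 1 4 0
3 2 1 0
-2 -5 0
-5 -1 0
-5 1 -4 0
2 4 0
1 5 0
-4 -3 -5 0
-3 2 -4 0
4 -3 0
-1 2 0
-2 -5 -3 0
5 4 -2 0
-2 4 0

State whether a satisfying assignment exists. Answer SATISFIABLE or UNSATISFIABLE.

SATISFIABLE

Set p1 = True and propagate.
  then p5 is forced to False.
  then p2 is forced to True.
  then p4 is forced to True.
  then p3 is forced to True.
So p1 = True, p2 = True, p3 = True, p4 = True, p5 = False is a satisfying assignment.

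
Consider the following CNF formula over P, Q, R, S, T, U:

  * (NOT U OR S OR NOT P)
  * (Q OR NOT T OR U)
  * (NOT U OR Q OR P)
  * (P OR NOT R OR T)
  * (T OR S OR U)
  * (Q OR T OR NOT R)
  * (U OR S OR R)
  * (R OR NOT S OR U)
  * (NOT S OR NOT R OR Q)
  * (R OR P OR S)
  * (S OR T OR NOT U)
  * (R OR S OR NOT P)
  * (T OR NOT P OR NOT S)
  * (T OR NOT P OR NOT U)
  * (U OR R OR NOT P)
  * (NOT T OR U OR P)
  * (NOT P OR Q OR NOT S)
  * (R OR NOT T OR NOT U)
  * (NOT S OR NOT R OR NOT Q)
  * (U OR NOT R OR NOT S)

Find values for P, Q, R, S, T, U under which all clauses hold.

Try P = True.
Try Q = True.
Try R = True.
  then S is forced to False.
  then U is forced to False.
  then T is forced to True.
Check each clause:
  1. (NOT U OR S OR NOT P) — NOT U is true.
  2. (U OR Q OR NOT T) — Q is true.
  3. (Q OR NOT U OR P) — P is true.
  4. (T OR P OR NOT R) — P is true.
  5. (U OR T OR S) — T is true.
  6. (NOT R OR T OR Q) — Q is true.
  7. (R OR S OR U) — R is true.
  8. (R OR NOT S OR U) — R is true.
  9. (Q OR NOT S OR NOT R) — Q is true.
  10. (S OR R OR P) — P is true.
  11. (NOT U OR T OR S) — NOT U is true.
  12. (S OR R OR NOT P) — R is true.
  13. (T OR NOT P OR NOT S) — NOT S is true.
  14. (NOT P OR T OR NOT U) — NOT U is true.
  15. (R OR NOT P OR U) — R is true.
  16. (U OR NOT T OR P) — P is true.
  17. (NOT P OR Q OR NOT S) — Q is true.
  18. (R OR NOT T OR NOT U) — R is true.
  19. (NOT S OR NOT R OR NOT Q) — NOT S is true.
  20. (U OR NOT R OR NOT S) — NOT S is true.

P=True, Q=True, R=True, S=False, T=True, U=False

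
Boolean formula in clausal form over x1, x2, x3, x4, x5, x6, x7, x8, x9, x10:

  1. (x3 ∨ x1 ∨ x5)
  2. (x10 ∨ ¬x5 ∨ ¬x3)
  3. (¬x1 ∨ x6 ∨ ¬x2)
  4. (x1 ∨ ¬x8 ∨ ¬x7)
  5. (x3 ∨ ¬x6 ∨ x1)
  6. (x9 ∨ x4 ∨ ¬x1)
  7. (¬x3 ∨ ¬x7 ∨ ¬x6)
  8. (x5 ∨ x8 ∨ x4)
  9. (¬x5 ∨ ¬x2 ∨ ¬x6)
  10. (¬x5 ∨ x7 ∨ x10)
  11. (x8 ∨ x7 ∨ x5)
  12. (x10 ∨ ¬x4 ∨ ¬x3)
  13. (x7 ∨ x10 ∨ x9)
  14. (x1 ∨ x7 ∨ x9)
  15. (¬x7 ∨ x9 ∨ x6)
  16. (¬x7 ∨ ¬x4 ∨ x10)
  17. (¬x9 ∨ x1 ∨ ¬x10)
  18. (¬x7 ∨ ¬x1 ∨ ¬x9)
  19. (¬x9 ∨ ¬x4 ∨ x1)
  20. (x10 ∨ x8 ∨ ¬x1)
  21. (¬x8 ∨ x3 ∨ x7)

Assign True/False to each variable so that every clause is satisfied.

Set x1 = True and propagate.
Set x2 = True and propagate.
  then x6 is forced to True.
  then x5 is forced to False.
For the remaining variables, x3 = True, x4 = True, x7 = False, x8 = True, x9 = False, x10 = True works.
Every clause has at least one true literal under this assignment.
Check each clause:
  1. (x5 ∨ x3 ∨ x1) — x1 is true.
  2. (¬x5 ∨ x10 ∨ ¬x3) — x10 is true.
  3. (¬x2 ∨ ¬x1 ∨ x6) — x6 is true.
  4. (¬x8 ∨ ¬x7 ∨ x1) — ¬x7 is true.
  5. (x3 ∨ x1 ∨ ¬x6) — x1 is true.
  6. (¬x1 ∨ x9 ∨ x4) — x4 is true.
  7. (¬x7 ∨ ¬x6 ∨ ¬x3) — ¬x7 is true.
  8. (x4 ∨ x8 ∨ x5) — x8 is true.
  9. (¬x2 ∨ ¬x6 ∨ ¬x5) — ¬x5 is true.
  10. (x7 ∨ x10 ∨ ¬x5) — x10 is true.
  11. (x8 ∨ x7 ∨ x5) — x8 is true.
  12. (¬x4 ∨ ¬x3 ∨ x10) — x10 is true.
  13. (x7 ∨ x10 ∨ x9) — x10 is true.
  14. (x9 ∨ x7 ∨ x1) — x1 is true.
  15. (¬x7 ∨ x9 ∨ x6) — ¬x7 is true.
  16. (x10 ∨ ¬x4 ∨ ¬x7) — ¬x7 is true.
  17. (¬x9 ∨ x1 ∨ ¬x10) — x1 is true.
  18. (¬x9 ∨ ¬x7 ∨ ¬x1) — ¬x7 is true.
  19. (¬x9 ∨ ¬x4 ∨ x1) — x1 is true.
  20. (x8 ∨ x10 ∨ ¬x1) — x8 is true.
  21. (¬x8 ∨ x3 ∨ x7) — x3 is true.

x1=True, x2=True, x3=True, x4=True, x5=False, x6=True, x7=False, x8=True, x9=False, x10=True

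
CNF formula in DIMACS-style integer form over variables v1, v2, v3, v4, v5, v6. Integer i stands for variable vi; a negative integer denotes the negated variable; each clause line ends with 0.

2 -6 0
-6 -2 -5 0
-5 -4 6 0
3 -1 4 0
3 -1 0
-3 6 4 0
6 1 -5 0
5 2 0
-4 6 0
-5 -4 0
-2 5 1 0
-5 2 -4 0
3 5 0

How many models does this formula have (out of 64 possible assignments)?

2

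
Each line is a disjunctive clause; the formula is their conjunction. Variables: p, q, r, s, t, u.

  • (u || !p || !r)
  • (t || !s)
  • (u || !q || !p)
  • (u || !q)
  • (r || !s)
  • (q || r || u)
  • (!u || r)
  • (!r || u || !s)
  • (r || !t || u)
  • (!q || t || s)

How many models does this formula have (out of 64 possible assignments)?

12

Case analysis on u and r:
  u=T, r=T: p free; 5 ways for (q,s,t) × 2^1 = 10.
  u=T, r=F: a clause becomes empty — 0.
  u=F, r=T: remaining (p,q,s,t) ∈ {(F,F,F,F); (F,F,F,T)} — 2.
  u=F, r=F: a clause becomes empty — 0.
Total: 10 + 0 + 2 + 0 = 12.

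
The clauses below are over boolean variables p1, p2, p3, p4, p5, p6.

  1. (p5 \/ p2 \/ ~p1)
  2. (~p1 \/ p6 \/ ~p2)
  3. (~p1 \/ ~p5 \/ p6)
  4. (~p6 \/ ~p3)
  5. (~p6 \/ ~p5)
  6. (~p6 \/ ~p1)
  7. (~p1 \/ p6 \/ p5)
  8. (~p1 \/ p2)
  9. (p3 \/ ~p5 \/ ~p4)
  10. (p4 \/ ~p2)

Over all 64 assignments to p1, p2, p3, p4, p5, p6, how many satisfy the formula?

13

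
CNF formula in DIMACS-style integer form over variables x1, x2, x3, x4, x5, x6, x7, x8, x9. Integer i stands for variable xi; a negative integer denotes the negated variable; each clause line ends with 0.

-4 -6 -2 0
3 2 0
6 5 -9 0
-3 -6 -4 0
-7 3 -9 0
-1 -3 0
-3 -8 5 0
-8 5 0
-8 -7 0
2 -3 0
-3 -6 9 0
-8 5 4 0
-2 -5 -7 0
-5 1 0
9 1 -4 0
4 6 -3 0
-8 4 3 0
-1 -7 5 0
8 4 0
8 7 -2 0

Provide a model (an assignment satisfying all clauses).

x1=True  x2=True  x3=False  x4=True  x5=True  x6=False  x7=False  x8=True  x9=False

Check each clause:
  1. (~x2 | ~x4 | ~x6) — ~x6 is true.
  2. (x3 | x2) — x2 is true.
  3. (x5 | x6 | ~x9) — x5 is true.
  4. (~x3 | ~x4 | ~x6) — ~x6 is true.
  5. (~x7 | x3 | ~x9) — ~x7 is true.
  6. (~x1 | ~x3) — ~x3 is true.
  7. (x5 | ~x8 | ~x3) — ~x3 is true.
  8. (x5 | ~x8) — x5 is true.
  9. (~x8 | ~x7) — ~x7 is true.
  10. (~x3 | x2) — x2 is true.
  11. (~x6 | ~x3 | x9) — ~x6 is true.
  12. (x5 | ~x8 | x4) — x4 is true.
  13. (~x7 | ~x2 | ~x5) — ~x7 is true.
  14. (x1 | ~x5) — x1 is true.
  15. (x9 | ~x4 | x1) — x1 is true.
  16. (x4 | ~x3 | x6) — x4 is true.
  17. (x4 | x3 | ~x8) — x4 is true.
  18. (~x7 | ~x1 | x5) — ~x7 is true.
  19. (x8 | x4) — x8 is true.
  20. (~x2 | x8 | x7) — x8 is true.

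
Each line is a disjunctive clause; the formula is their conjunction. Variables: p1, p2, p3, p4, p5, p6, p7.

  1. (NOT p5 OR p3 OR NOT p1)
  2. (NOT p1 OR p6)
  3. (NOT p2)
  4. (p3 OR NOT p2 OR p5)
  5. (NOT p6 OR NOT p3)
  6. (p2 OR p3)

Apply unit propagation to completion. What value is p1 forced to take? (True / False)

False

(NOT p2) is a unit clause: p2 = False.
From (p3 OR p2) and p2 = False: p3 = True.
(NOT p3 OR NOT p6) with p3 = True leaves only NOT p6, so p6 = False.
In (NOT p1 OR p6), p6 is now false; NOT p1 must hold, so p1 = False.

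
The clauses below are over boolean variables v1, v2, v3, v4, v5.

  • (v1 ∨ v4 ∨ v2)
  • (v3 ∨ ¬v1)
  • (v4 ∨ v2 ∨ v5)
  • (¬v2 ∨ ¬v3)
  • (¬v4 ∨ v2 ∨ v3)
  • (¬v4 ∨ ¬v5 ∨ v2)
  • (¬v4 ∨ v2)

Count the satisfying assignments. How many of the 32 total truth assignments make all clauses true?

5

The models are:
  v1=F v2=T v3=F v4=F v5=F
  v1=F v2=T v3=F v4=F v5=T
  v1=F v2=T v3=F v4=T v5=F
  v1=F v2=T v3=F v4=T v5=T
  v1=T v2=F v3=T v4=F v5=T
Count: 5.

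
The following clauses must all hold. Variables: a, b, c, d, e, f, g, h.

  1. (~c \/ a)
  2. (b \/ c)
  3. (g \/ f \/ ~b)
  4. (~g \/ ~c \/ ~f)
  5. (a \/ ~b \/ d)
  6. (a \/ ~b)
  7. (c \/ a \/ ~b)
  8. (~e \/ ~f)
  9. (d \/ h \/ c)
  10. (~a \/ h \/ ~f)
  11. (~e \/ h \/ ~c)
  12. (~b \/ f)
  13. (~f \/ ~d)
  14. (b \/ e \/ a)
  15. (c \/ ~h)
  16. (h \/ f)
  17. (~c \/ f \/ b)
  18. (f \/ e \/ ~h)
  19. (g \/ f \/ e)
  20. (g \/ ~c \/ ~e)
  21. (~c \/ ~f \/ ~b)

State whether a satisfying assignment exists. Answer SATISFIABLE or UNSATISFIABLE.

Branch on a: take a = True.
Try b = False.
  then c is forced to True.
  then f is forced to True.
  then g is forced to False.
  then e is forced to False.
  then h is forced to True.
  then d is forced to False.
So a = T, b = F, c = T, d = F, e = F, f = T, g = F, h = T is a satisfying assignment.

SATISFIABLE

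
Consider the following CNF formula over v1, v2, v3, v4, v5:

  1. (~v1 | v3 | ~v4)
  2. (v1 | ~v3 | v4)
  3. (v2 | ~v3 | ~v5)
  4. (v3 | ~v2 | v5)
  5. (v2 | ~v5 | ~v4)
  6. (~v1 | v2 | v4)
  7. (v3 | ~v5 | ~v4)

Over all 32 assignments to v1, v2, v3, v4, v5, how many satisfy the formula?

Split on v3, then v4.
  v3=1, v4=1: v1 free; 3 ways for (v2,v5) × 2^1 = 6.
  v3=1, v4=0: remaining (v1,v2,v5) ∈ {(1,1,0); (1,1,1)} — 2.
  v3=0, v4=1: remaining (v1,v2,v5) ∈ {(0,0,0)} — 1.
  v3=0, v4=0: remaining (v1,v2,v5) ∈ {(0,0,0); (0,0,1); (0,1,1); (1,1,1)} — 4.
Total: 6 + 2 + 1 + 4 = 13.

13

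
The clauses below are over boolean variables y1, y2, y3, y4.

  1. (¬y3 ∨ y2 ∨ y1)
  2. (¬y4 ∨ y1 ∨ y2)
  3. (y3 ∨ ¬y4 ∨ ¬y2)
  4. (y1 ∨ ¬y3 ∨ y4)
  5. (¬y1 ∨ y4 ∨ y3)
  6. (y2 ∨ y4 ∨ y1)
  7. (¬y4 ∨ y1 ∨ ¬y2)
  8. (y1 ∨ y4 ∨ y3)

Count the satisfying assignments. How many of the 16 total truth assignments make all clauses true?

Satisfying assignments:
  y1=1 y2=0 y3=0 y4=1
  y1=1 y2=0 y3=1 y4=0
  y1=1 y2=0 y3=1 y4=1
  y1=1 y2=1 y3=1 y4=0
  y1=1 y2=1 y3=1 y4=1
That's 5 in total.

5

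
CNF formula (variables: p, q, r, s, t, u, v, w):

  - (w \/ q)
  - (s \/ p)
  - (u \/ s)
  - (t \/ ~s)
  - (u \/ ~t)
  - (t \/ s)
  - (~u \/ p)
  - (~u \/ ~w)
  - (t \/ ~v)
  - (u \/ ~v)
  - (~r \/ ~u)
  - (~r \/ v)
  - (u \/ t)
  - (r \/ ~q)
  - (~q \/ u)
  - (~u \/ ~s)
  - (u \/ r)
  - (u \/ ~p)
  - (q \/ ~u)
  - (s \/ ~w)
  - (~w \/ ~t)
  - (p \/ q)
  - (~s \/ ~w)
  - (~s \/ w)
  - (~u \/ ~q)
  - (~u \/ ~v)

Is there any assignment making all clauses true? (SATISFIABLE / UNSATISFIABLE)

u = True:
  propagation gives p=True, w=False, q=True; an empty clause results — contradiction.
u = False:
  propagation gives s=True, t=True; an empty clause results — contradiction.
Every branch closes, so no satisfying assignment exists.

UNSATISFIABLE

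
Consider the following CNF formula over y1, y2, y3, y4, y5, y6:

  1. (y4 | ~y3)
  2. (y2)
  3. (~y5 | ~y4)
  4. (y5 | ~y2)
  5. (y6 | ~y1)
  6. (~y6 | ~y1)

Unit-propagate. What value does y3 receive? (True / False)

Unit clause (y2) sets y2 = True.
(~y2 | y5): since y2 = True, the clause reduces to (y5). y5 = True.
From (~y4 | ~y5) and y5 = True: y4 = False.
(y4 | ~y3) with y4 = False leaves only ~y3, so y3 = False.

False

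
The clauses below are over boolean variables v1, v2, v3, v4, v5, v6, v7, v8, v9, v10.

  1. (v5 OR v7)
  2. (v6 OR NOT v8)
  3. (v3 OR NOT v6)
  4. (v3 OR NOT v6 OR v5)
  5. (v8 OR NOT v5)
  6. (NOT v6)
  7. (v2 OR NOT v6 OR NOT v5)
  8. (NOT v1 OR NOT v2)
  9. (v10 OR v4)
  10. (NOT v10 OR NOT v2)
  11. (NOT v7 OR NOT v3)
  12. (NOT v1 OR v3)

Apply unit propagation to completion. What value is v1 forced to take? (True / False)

(NOT v6) stands alone — v6 = False.
(v6 OR NOT v8) with v6 = False leaves only NOT v8, so v8 = False.
In (v8 OR NOT v5), v8 is now false; NOT v5 must hold, so v5 = False.
(v7 OR v5) with v5 = False leaves only v7, so v7 = True.
From (NOT v7 OR NOT v3) and v7 = True: v3 = False.
(v3 OR NOT v1) with v3 = False leaves only NOT v1, so v1 = False.

False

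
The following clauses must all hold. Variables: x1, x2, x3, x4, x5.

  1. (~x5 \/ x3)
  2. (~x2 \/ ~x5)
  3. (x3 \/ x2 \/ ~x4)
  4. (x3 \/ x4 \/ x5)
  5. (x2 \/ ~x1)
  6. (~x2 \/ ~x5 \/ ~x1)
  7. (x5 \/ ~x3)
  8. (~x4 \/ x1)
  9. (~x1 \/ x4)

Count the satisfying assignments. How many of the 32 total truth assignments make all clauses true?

The models are:
  x1=0 x2=0 x3=1 x4=0 x5=1
  x1=1 x2=1 x3=0 x4=1 x5=0
That's 2 in total.

2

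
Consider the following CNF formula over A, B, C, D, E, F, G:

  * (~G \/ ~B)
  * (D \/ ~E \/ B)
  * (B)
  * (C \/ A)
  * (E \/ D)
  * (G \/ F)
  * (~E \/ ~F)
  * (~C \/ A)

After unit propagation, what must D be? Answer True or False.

True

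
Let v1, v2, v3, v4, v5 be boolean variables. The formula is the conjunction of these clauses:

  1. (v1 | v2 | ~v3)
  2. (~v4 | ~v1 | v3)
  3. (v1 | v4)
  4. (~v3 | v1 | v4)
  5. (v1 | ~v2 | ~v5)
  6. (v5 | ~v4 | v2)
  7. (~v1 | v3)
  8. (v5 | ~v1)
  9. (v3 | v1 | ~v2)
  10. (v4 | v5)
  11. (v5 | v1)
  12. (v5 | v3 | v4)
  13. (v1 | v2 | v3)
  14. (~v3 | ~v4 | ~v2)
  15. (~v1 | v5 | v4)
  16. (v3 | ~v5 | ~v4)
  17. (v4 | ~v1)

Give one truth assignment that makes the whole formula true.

Branch on v1: take v1 = True.
  then v3 is forced to True.
  then v5 is forced to True.
  then v4 is forced to True.
  then v2 is forced to False.

v1 = True, v2 = False, v3 = True, v4 = True, v5 = True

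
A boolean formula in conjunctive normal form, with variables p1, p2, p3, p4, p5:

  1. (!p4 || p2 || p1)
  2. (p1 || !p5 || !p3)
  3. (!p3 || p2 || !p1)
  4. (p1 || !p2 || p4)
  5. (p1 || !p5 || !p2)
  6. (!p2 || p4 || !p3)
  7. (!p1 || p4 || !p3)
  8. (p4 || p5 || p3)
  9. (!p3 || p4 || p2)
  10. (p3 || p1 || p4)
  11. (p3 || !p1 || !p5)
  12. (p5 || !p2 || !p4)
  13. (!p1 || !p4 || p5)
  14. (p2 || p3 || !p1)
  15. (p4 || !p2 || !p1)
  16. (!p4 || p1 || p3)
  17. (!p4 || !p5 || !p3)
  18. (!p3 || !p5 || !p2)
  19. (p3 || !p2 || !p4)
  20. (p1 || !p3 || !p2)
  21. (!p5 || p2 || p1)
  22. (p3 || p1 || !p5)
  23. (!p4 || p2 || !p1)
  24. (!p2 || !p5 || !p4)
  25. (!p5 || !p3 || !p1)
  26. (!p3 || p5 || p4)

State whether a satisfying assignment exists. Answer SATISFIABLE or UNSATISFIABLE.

p1 = True:
  p3 = True:
    propagation gives p2=True, p4=True, p5=True; an empty clause results — contradiction.
  p3 = False:
    propagation gives p5=False, p4=True; an empty clause results — contradiction.
p1 = False:
  p3 = True:
    propagation gives p5=False, p2=False, p4=False; an empty clause results — contradiction.
  p3 = False:
    propagation gives p4=True; an empty clause results — contradiction.
Every branch closes, so no satisfying assignment exists.

UNSATISFIABLE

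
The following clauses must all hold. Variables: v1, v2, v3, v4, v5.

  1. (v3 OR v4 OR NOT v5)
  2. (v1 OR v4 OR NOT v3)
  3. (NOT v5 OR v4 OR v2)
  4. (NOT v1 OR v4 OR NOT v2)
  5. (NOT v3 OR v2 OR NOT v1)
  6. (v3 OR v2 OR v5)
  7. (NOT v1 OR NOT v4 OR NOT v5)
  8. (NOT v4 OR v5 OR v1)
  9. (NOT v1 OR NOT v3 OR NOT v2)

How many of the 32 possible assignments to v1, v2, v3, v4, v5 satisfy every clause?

6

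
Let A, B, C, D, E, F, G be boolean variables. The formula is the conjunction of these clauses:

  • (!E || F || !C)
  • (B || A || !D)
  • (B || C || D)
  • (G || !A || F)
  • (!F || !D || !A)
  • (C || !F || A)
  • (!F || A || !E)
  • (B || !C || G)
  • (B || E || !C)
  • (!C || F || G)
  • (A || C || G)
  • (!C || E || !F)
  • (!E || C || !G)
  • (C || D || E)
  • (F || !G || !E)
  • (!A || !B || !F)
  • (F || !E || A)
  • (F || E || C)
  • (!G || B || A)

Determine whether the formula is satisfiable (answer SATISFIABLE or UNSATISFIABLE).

SATISFIABLE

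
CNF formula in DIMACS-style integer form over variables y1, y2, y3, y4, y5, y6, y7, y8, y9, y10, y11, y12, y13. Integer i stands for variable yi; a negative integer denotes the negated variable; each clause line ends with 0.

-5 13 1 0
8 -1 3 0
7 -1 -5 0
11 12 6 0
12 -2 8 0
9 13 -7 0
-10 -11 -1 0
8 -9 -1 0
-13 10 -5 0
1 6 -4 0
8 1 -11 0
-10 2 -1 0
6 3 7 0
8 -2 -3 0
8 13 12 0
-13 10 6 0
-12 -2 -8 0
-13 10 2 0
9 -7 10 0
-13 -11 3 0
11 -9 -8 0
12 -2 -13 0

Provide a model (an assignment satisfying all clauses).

y1=0, y2=0, y3=1, y4=0, y5=0, y6=0, y7=0, y8=1, y9=0, y10=1, y11=0, y12=1, y13=1

y4 occurs only negated in the remaining clauses — set y4 = False.
y5 occurs only negated in the remaining clauses — set y5 = False.
Set y1 = False and propagate.
The remaining clauses are satisfied by y2 = False, y3 = True, y6 = False, y7 = False, y8 = True, y9 = False, y10 = True, y11 = False, y12 = True, y13 = True.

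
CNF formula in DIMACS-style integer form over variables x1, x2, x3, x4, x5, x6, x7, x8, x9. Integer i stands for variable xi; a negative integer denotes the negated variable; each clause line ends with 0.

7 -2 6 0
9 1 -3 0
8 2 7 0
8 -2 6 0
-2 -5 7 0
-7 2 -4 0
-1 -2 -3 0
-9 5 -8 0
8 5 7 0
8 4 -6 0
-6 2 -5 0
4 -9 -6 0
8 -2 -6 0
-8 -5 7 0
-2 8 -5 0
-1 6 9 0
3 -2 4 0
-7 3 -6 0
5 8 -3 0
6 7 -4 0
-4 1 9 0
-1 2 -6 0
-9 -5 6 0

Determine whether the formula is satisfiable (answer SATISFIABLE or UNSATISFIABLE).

Try x1 = False.
The remaining clauses are satisfied by x2 = False, x3 = False, x4 = False, x5 = True, x6 = False, x7 = True, x8 = True, x9 = False.
Every clause has at least one true literal under this assignment.
So x1=0, x2=0, x3=0, x4=0, x5=1, x6=0, x7=1, x8=1, x9=0 is a satisfying assignment.

SATISFIABLE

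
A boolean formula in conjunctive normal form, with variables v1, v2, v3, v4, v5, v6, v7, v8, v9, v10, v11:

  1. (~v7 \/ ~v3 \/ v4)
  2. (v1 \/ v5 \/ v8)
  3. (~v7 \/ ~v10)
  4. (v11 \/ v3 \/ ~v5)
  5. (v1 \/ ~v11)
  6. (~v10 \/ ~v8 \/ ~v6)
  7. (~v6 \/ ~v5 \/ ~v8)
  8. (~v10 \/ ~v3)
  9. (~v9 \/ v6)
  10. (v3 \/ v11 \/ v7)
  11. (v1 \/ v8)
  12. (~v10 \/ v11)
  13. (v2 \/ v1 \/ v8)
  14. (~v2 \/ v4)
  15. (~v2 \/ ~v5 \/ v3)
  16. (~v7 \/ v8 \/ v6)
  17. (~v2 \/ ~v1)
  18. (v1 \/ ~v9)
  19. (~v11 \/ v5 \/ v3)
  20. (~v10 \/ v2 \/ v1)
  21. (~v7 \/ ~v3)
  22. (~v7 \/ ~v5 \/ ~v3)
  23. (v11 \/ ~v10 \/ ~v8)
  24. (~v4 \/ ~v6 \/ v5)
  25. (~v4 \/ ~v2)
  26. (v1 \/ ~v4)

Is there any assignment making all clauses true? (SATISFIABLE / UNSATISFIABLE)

SATISFIABLE

v10 occurs only negated in the remaining clauses — set v10 = False.
Try v1 = True.
  then v2 is forced to False.
Set v3 = False and propagate.
Try v4 = True.
For the remaining variables, v5 = True, v6 = True, v7 = True, v8 = False, v9 = True, v11 = True works.
So v1=1, v2=0, v3=0, v4=1, v5=1, v6=1, v7=1, v8=0, v9=1, v10=0, v11=1 is a satisfying assignment.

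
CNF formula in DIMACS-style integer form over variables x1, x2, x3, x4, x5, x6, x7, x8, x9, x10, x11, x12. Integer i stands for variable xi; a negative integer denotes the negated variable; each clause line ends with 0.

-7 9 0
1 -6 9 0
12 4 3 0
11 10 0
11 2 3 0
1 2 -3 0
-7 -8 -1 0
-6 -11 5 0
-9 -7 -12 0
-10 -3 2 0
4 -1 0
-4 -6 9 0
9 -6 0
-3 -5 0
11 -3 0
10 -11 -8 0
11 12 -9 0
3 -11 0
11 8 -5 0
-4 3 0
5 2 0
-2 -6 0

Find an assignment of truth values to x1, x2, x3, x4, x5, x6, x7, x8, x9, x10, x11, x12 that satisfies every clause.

x1=False, x2=True, x3=True, x4=False, x5=False, x6=False, x7=False, x8=True, x9=True, x10=True, x11=True, x12=False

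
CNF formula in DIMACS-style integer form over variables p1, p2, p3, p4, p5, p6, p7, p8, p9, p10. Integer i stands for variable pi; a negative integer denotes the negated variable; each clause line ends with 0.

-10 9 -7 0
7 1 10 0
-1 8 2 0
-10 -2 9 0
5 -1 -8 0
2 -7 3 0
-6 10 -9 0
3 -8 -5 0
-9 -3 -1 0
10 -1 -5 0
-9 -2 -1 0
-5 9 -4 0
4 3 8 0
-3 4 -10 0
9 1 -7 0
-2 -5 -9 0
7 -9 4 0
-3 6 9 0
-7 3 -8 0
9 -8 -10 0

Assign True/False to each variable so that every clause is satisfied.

Branch on p1: take p1 = True.
Set p2 = True and propagate.
  then p9 is forced to False.
  then p10 is forced to False.
  then p5 is forced to False.
  then p8 is forced to False.
The remaining clauses are satisfied by p3 = True, p4 = False, p6 = True, p7 = False.
Check each clause:
  1. (~p10 \/ ~p7 \/ p9) — ~p7 is true.
  2. (p10 \/ p7 \/ p1) — p1 is true.
  3. (~p1 \/ p8 \/ p2) — p2 is true.
  4. (~p10 \/ p9 \/ ~p2) — ~p10 is true.
  5. (~p1 \/ ~p8 \/ p5) — ~p8 is true.
  6. (~p7 \/ p2 \/ p3) — ~p7 is true.
  7. (~p6 \/ ~p9 \/ p10) — ~p9 is true.
  8. (~p8 \/ p3 \/ ~p5) — p3 is true.
  9. (~p9 \/ ~p1 \/ ~p3) — ~p9 is true.
  10. (p10 \/ ~p1 \/ ~p5) — ~p5 is true.
  11. (~p2 \/ ~p1 \/ ~p9) — ~p9 is true.
  12. (p9 \/ ~p5 \/ ~p4) — ~p5 is true.
  13. (p4 \/ p3 \/ p8) — p3 is true.
  14. (p4 \/ ~p10 \/ ~p3) — ~p10 is true.
  15. (p9 \/ p1 \/ ~p7) — ~p7 is true.
  16. (~p9 \/ ~p5 \/ ~p2) — ~p5 is true.
  17. (~p9 \/ p4 \/ p7) — ~p9 is true.
  18. (p9 \/ ~p3 \/ p6) — p6 is true.
  19. (p3 \/ ~p7 \/ ~p8) — ~p8 is true.
  20. (~p10 \/ ~p8 \/ p9) — ~p8 is true.

p1=1, p2=1, p3=1, p4=0, p5=0, p6=1, p7=0, p8=0, p9=0, p10=0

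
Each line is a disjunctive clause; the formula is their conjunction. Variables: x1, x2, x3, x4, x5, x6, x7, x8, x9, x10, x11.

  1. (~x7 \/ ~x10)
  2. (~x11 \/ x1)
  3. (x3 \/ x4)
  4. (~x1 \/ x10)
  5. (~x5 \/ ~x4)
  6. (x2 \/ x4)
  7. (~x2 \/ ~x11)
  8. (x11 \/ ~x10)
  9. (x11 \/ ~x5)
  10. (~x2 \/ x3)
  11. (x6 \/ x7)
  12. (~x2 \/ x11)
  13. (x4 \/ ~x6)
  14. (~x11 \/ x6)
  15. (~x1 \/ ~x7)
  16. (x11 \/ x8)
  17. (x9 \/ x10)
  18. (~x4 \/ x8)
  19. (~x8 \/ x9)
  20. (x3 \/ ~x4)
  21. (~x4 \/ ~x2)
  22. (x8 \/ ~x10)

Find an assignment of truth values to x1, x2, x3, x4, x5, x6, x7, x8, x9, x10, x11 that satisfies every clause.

x3 occurs only positively in the remaining clauses — set x3 = True.
x5 occurs only negated in the remaining clauses — set x5 = False.
Branch on x1: take x1 = False.
  then x11 is forced to False.
  then x10 is forced to False.
  then x2 is forced to False.
  then x4 is forced to True.
  then x8 is forced to True.
  then x9 is forced to True.
The remaining clauses are satisfied by x6 = False, x7 = True.

x1=False, x2=False, x3=True, x4=True, x5=False, x6=False, x7=True, x8=True, x9=True, x10=False, x11=False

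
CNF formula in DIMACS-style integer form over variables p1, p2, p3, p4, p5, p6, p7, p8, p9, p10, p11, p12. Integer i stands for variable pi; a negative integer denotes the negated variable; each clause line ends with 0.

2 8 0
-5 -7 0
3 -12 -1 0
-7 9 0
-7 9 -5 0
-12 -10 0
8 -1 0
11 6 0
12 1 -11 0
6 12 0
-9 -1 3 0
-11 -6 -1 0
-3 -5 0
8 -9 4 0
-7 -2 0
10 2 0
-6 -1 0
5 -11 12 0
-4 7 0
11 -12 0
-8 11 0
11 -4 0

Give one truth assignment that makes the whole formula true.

Branch on p1: take p1 = False.
Set p2 = True and propagate.
  then p7 is forced to False.
  then p4 is forced to False.
Set p3 = False and propagate.
The remaining clauses are satisfied by p5 = True, p6 = True, p8 = True, p9 = False, p10 = False, p11 = True, p12 = True.
Every clause has at least one true literal under this assignment.

p1 = 0, p2 = 1, p3 = 0, p4 = 0, p5 = 1, p6 = 1, p7 = 0, p8 = 1, p9 = 0, p10 = 0, p11 = 1, p12 = 1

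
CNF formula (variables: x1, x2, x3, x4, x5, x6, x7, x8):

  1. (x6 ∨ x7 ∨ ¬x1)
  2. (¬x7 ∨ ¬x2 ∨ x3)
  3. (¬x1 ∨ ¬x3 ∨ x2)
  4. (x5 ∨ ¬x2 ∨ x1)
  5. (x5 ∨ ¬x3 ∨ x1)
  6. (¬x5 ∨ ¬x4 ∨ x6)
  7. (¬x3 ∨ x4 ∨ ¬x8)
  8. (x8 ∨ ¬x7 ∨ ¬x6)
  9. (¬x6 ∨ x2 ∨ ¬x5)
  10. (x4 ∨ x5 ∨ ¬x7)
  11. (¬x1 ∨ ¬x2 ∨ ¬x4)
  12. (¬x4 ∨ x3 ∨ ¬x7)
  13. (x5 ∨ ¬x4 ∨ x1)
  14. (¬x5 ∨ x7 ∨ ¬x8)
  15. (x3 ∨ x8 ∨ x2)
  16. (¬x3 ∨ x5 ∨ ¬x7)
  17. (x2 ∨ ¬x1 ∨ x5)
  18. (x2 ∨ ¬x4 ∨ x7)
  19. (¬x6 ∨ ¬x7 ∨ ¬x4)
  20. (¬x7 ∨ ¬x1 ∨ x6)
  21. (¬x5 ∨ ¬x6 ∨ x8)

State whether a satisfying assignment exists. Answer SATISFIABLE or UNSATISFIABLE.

Branch on x1: take x1 = True.
The remaining clauses are satisfied by x2 = True, x3 = False, x4 = False, x5 = False, x6 = True, x7 = False, x8 = True.
So x1=True, x2=True, x3=False, x4=False, x5=False, x6=True, x7=False, x8=True is a satisfying assignment.

SATISFIABLE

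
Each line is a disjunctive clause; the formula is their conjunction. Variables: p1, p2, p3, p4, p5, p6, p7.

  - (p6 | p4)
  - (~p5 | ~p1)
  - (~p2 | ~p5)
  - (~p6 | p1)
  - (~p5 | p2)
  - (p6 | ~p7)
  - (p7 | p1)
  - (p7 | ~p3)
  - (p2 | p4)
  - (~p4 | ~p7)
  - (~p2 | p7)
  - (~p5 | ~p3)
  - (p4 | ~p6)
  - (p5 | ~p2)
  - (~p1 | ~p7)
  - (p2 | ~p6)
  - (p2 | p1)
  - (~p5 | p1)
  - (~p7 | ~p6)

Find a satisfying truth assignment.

p1 = T, p2 = F, p3 = F, p4 = T, p5 = F, p6 = F, p7 = F

p3 occurs only negated in the remaining clauses — set p3 = False.
Try p1 = True.
  then p5 is forced to False.
  then p2 is forced to False.
  then p4 is forced to True.
  then p7 is forced to False.
  then p6 is forced to False.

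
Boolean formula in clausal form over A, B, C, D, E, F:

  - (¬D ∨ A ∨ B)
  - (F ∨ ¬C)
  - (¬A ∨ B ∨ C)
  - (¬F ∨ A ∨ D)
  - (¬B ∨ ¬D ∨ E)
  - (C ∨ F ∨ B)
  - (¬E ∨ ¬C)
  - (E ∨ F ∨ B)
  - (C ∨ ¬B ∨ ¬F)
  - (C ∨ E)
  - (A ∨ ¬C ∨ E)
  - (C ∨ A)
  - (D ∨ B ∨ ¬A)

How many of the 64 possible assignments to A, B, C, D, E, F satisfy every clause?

4

The models are:
  A=1 B=0 C=1 D=1 E=0 F=1
  A=1 B=1 C=0 D=0 E=1 F=0
  A=1 B=1 C=0 D=1 E=1 F=0
  A=1 B=1 C=1 D=0 E=0 F=1
That's 4 in total.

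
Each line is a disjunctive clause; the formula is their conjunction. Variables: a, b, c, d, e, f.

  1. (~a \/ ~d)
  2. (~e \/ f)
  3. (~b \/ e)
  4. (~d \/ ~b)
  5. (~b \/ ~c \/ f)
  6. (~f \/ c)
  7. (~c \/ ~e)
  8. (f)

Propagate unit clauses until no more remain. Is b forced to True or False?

(f) is a unit clause: f = True.
In (c \/ ~f), ~f is now false; c must hold, so c = True.
In (~e \/ ~c), ~c is now false; ~e must hold, so e = False.
(e \/ ~b): since e = False, the clause reduces to (~b). b = False.

False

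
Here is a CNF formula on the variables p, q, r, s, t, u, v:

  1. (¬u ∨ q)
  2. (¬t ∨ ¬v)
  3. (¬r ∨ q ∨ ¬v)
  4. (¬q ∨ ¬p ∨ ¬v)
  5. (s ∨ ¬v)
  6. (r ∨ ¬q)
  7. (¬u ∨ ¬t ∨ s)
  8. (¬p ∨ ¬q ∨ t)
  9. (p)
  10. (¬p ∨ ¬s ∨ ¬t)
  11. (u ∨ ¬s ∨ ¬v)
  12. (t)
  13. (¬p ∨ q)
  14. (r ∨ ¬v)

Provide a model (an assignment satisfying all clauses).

Unit propagation: (p) forces p = True.
(t) is a unit clause, so t = True.
(¬v) is a unit clause, so v = False.
Unit propagation: (¬s) forces s = False.
(¬u) is a unit clause, so u = False.
(q) is a unit clause, so q = True.
(r) is a unit clause, so r = True.
Every clause has at least one true literal under this assignment.

p = T  q = T  r = T  s = F  t = T  u = F  v = F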